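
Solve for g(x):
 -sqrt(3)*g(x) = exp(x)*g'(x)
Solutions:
 g(x) = C1*exp(sqrt(3)*exp(-x))


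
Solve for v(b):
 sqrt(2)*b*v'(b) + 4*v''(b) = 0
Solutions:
 v(b) = C1 + C2*erf(2^(3/4)*b/4)


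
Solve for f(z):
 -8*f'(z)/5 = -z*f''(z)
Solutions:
 f(z) = C1 + C2*z^(13/5)


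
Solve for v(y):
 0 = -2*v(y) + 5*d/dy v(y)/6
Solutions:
 v(y) = C1*exp(12*y/5)


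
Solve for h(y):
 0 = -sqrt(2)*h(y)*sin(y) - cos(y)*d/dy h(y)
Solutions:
 h(y) = C1*cos(y)^(sqrt(2))


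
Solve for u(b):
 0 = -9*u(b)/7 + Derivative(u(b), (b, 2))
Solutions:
 u(b) = C1*exp(-3*sqrt(7)*b/7) + C2*exp(3*sqrt(7)*b/7)


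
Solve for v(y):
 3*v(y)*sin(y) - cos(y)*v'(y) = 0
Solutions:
 v(y) = C1/cos(y)^3


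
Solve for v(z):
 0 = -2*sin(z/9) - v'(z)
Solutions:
 v(z) = C1 + 18*cos(z/9)


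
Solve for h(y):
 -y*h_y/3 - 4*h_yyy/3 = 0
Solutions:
 h(y) = C1 + Integral(C2*airyai(-2^(1/3)*y/2) + C3*airybi(-2^(1/3)*y/2), y)


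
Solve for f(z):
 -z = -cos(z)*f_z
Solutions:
 f(z) = C1 + Integral(z/cos(z), z)


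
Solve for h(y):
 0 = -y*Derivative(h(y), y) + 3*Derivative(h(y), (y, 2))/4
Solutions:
 h(y) = C1 + C2*erfi(sqrt(6)*y/3)


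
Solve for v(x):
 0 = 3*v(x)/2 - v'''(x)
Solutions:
 v(x) = C3*exp(2^(2/3)*3^(1/3)*x/2) + (C1*sin(2^(2/3)*3^(5/6)*x/4) + C2*cos(2^(2/3)*3^(5/6)*x/4))*exp(-2^(2/3)*3^(1/3)*x/4)


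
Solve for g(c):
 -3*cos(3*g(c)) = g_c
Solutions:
 g(c) = -asin((C1 + exp(18*c))/(C1 - exp(18*c)))/3 + pi/3
 g(c) = asin((C1 + exp(18*c))/(C1 - exp(18*c)))/3


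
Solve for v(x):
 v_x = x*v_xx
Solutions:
 v(x) = C1 + C2*x^2


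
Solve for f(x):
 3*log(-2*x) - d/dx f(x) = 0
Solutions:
 f(x) = C1 + 3*x*log(-x) + 3*x*(-1 + log(2))


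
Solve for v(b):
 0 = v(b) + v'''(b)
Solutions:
 v(b) = C3*exp(-b) + (C1*sin(sqrt(3)*b/2) + C2*cos(sqrt(3)*b/2))*exp(b/2)


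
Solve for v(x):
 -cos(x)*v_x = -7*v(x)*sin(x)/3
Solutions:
 v(x) = C1/cos(x)^(7/3)


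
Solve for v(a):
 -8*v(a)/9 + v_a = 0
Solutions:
 v(a) = C1*exp(8*a/9)


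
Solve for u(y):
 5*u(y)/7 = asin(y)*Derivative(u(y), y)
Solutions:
 u(y) = C1*exp(5*Integral(1/asin(y), y)/7)


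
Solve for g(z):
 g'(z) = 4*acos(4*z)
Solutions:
 g(z) = C1 + 4*z*acos(4*z) - sqrt(1 - 16*z^2)


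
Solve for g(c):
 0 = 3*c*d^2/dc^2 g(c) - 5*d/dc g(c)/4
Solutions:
 g(c) = C1 + C2*c^(17/12)


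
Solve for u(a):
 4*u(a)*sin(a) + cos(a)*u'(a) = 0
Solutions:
 u(a) = C1*cos(a)^4


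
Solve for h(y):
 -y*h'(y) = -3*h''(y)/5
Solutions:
 h(y) = C1 + C2*erfi(sqrt(30)*y/6)


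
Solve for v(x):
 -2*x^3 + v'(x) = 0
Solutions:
 v(x) = C1 + x^4/2


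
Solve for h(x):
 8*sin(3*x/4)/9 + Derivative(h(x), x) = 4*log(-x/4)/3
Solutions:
 h(x) = C1 + 4*x*log(-x)/3 - 8*x*log(2)/3 - 4*x/3 + 32*cos(3*x/4)/27


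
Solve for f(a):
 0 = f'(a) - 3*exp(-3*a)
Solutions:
 f(a) = C1 - exp(-3*a)


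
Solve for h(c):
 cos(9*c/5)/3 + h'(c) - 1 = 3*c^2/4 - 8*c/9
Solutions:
 h(c) = C1 + c^3/4 - 4*c^2/9 + c - 5*sin(9*c/5)/27


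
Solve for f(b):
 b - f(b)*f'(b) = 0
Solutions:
 f(b) = -sqrt(C1 + b^2)
 f(b) = sqrt(C1 + b^2)


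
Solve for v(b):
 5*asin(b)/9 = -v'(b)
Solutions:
 v(b) = C1 - 5*b*asin(b)/9 - 5*sqrt(1 - b^2)/9


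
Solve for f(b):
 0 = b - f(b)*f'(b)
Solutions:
 f(b) = -sqrt(C1 + b^2)
 f(b) = sqrt(C1 + b^2)


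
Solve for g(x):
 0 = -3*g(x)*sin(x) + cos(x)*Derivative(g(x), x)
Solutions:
 g(x) = C1/cos(x)^3


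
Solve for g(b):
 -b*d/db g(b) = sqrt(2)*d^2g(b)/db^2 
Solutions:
 g(b) = C1 + C2*erf(2^(1/4)*b/2)


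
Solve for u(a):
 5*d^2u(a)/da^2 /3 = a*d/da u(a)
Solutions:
 u(a) = C1 + C2*erfi(sqrt(30)*a/10)


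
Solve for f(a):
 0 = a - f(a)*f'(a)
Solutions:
 f(a) = -sqrt(C1 + a^2)
 f(a) = sqrt(C1 + a^2)


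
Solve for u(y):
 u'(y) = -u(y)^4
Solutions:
 u(y) = (-3^(2/3) - 3*3^(1/6)*I)*(1/(C1 + y))^(1/3)/6
 u(y) = (-3^(2/3) + 3*3^(1/6)*I)*(1/(C1 + y))^(1/3)/6
 u(y) = (1/(C1 + 3*y))^(1/3)


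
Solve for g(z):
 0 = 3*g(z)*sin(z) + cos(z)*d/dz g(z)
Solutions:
 g(z) = C1*cos(z)^3


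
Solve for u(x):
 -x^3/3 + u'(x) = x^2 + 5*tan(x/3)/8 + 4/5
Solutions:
 u(x) = C1 + x^4/12 + x^3/3 + 4*x/5 - 15*log(cos(x/3))/8


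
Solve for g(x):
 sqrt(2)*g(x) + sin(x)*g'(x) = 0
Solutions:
 g(x) = C1*(cos(x) + 1)^(sqrt(2)/2)/(cos(x) - 1)^(sqrt(2)/2)


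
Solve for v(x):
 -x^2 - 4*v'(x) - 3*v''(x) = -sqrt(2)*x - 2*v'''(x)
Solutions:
 v(x) = C1 + C2*exp(x*(3 - sqrt(41))/4) + C3*exp(x*(3 + sqrt(41))/4) - x^3/12 + sqrt(2)*x^2/8 + 3*x^2/16 - 17*x/32 - 3*sqrt(2)*x/16


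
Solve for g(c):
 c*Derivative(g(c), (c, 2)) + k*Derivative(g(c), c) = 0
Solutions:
 g(c) = C1 + c^(1 - re(k))*(C2*sin(log(c)*Abs(im(k))) + C3*cos(log(c)*im(k)))


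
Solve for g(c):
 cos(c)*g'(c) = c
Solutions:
 g(c) = C1 + Integral(c/cos(c), c)


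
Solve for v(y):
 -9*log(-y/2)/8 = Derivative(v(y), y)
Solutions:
 v(y) = C1 - 9*y*log(-y)/8 + 9*y*(log(2) + 1)/8


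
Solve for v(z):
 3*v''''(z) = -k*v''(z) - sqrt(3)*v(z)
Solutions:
 v(z) = C1*exp(-sqrt(6)*z*sqrt(-k - sqrt(k^2 - 12*sqrt(3)))/6) + C2*exp(sqrt(6)*z*sqrt(-k - sqrt(k^2 - 12*sqrt(3)))/6) + C3*exp(-sqrt(6)*z*sqrt(-k + sqrt(k^2 - 12*sqrt(3)))/6) + C4*exp(sqrt(6)*z*sqrt(-k + sqrt(k^2 - 12*sqrt(3)))/6)


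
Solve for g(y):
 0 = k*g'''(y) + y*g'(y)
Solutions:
 g(y) = C1 + Integral(C2*airyai(y*(-1/k)^(1/3)) + C3*airybi(y*(-1/k)^(1/3)), y)


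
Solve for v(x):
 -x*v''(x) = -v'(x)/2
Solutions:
 v(x) = C1 + C2*x^(3/2)


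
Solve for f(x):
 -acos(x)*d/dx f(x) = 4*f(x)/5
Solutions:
 f(x) = C1*exp(-4*Integral(1/acos(x), x)/5)


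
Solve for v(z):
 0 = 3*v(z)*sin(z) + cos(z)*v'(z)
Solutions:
 v(z) = C1*cos(z)^3


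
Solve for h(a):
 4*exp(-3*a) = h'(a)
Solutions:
 h(a) = C1 - 4*exp(-3*a)/3


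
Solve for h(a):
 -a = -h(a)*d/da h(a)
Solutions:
 h(a) = -sqrt(C1 + a^2)
 h(a) = sqrt(C1 + a^2)


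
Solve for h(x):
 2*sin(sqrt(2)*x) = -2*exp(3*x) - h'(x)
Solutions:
 h(x) = C1 - 2*exp(3*x)/3 + sqrt(2)*cos(sqrt(2)*x)


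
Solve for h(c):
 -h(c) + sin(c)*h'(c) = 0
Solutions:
 h(c) = C1*sqrt(cos(c) - 1)/sqrt(cos(c) + 1)


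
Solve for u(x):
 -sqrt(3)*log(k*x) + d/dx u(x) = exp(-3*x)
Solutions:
 u(x) = C1 + sqrt(3)*x*log(k*x) - sqrt(3)*x - exp(-3*x)/3


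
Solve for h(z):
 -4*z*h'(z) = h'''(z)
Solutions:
 h(z) = C1 + Integral(C2*airyai(-2^(2/3)*z) + C3*airybi(-2^(2/3)*z), z)


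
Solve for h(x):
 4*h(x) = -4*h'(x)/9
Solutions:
 h(x) = C1*exp(-9*x)


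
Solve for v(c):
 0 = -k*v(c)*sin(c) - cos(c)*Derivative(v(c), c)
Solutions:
 v(c) = C1*exp(k*log(cos(c)))


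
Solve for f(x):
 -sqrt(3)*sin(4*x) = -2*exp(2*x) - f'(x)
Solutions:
 f(x) = C1 - exp(2*x) - sqrt(3)*cos(4*x)/4


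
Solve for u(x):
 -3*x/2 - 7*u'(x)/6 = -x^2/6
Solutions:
 u(x) = C1 + x^3/21 - 9*x^2/14


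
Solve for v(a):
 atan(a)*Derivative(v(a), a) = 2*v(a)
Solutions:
 v(a) = C1*exp(2*Integral(1/atan(a), a))


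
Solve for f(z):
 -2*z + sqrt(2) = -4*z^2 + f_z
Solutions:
 f(z) = C1 + 4*z^3/3 - z^2 + sqrt(2)*z


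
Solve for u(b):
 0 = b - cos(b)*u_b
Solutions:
 u(b) = C1 + Integral(b/cos(b), b)


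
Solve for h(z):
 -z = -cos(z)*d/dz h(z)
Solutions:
 h(z) = C1 + Integral(z/cos(z), z)


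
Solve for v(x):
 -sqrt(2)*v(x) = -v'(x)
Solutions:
 v(x) = C1*exp(sqrt(2)*x)


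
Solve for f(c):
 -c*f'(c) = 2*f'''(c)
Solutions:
 f(c) = C1 + Integral(C2*airyai(-2^(2/3)*c/2) + C3*airybi(-2^(2/3)*c/2), c)


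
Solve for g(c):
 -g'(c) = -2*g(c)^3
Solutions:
 g(c) = -sqrt(2)*sqrt(-1/(C1 + 2*c))/2
 g(c) = sqrt(2)*sqrt(-1/(C1 + 2*c))/2


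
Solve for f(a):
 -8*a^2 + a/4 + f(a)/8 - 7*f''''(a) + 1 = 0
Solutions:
 f(a) = C1*exp(-686^(1/4)*a/14) + C2*exp(686^(1/4)*a/14) + C3*sin(686^(1/4)*a/14) + C4*cos(686^(1/4)*a/14) + 64*a^2 - 2*a - 8


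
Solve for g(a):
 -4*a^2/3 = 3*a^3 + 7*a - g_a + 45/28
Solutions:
 g(a) = C1 + 3*a^4/4 + 4*a^3/9 + 7*a^2/2 + 45*a/28


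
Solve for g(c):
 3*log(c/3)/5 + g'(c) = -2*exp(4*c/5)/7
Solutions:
 g(c) = C1 - 3*c*log(c)/5 + 3*c*(1 + log(3))/5 - 5*exp(4*c/5)/14


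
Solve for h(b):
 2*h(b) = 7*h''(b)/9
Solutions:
 h(b) = C1*exp(-3*sqrt(14)*b/7) + C2*exp(3*sqrt(14)*b/7)


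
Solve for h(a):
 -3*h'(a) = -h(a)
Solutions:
 h(a) = C1*exp(a/3)


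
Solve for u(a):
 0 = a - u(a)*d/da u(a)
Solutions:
 u(a) = -sqrt(C1 + a^2)
 u(a) = sqrt(C1 + a^2)


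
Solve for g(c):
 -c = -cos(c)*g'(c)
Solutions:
 g(c) = C1 + Integral(c/cos(c), c)


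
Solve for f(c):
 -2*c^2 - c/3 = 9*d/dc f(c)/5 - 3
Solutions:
 f(c) = C1 - 10*c^3/27 - 5*c^2/54 + 5*c/3


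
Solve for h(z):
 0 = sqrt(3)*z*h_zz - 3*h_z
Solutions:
 h(z) = C1 + C2*z^(1 + sqrt(3))


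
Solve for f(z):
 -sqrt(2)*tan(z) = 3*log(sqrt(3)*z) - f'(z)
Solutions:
 f(z) = C1 + 3*z*log(z) - 3*z + 3*z*log(3)/2 - sqrt(2)*log(cos(z))


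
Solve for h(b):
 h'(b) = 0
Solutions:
 h(b) = C1


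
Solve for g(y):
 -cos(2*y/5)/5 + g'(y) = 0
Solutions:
 g(y) = C1 + sin(2*y/5)/2


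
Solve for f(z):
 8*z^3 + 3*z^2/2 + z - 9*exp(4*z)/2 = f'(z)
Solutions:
 f(z) = C1 + 2*z^4 + z^3/2 + z^2/2 - 9*exp(4*z)/8


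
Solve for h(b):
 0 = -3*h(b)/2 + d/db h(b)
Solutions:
 h(b) = C1*exp(3*b/2)


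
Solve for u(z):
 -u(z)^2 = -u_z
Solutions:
 u(z) = -1/(C1 + z)


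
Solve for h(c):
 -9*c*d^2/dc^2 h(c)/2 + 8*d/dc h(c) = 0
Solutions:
 h(c) = C1 + C2*c^(25/9)


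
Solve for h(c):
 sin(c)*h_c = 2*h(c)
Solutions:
 h(c) = C1*(cos(c) - 1)/(cos(c) + 1)


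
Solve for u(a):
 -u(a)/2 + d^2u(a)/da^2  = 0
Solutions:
 u(a) = C1*exp(-sqrt(2)*a/2) + C2*exp(sqrt(2)*a/2)


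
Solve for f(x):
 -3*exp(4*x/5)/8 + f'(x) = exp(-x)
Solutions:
 f(x) = C1 + 15*exp(4*x/5)/32 - exp(-x)


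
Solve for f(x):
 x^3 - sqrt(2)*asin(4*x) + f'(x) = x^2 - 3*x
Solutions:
 f(x) = C1 - x^4/4 + x^3/3 - 3*x^2/2 + sqrt(2)*(x*asin(4*x) + sqrt(1 - 16*x^2)/4)


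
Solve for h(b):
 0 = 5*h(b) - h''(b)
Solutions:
 h(b) = C1*exp(-sqrt(5)*b) + C2*exp(sqrt(5)*b)


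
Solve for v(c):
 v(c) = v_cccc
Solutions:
 v(c) = C1*exp(-c) + C2*exp(c) + C3*sin(c) + C4*cos(c)


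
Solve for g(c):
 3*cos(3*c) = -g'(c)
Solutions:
 g(c) = C1 - sin(3*c)


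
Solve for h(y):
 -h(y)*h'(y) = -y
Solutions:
 h(y) = -sqrt(C1 + y^2)
 h(y) = sqrt(C1 + y^2)


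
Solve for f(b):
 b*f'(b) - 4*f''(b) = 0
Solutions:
 f(b) = C1 + C2*erfi(sqrt(2)*b/4)


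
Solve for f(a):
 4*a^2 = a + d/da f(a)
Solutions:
 f(a) = C1 + 4*a^3/3 - a^2/2


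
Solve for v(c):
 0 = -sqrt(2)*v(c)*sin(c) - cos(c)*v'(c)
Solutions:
 v(c) = C1*cos(c)^(sqrt(2))


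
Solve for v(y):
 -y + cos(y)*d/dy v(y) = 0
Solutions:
 v(y) = C1 + Integral(y/cos(y), y)


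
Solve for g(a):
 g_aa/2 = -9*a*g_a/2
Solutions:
 g(a) = C1 + C2*erf(3*sqrt(2)*a/2)


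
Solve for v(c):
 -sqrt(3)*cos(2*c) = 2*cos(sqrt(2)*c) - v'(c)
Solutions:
 v(c) = C1 + sqrt(3)*sin(2*c)/2 + sqrt(2)*sin(sqrt(2)*c)


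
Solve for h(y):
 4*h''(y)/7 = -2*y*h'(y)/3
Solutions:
 h(y) = C1 + C2*erf(sqrt(21)*y/6)


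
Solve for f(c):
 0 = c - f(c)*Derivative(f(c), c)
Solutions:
 f(c) = -sqrt(C1 + c^2)
 f(c) = sqrt(C1 + c^2)


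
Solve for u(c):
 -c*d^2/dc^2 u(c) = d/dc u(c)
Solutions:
 u(c) = C1 + C2*log(c)


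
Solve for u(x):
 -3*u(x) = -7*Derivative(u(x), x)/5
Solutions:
 u(x) = C1*exp(15*x/7)


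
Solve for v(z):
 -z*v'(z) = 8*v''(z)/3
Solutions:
 v(z) = C1 + C2*erf(sqrt(3)*z/4)


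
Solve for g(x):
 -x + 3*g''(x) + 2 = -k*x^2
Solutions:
 g(x) = C1 + C2*x - k*x^4/36 + x^3/18 - x^2/3


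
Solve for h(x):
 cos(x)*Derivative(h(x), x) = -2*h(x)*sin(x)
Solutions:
 h(x) = C1*cos(x)^2


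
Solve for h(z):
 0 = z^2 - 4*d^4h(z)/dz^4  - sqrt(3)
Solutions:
 h(z) = C1 + C2*z + C3*z^2 + C4*z^3 + z^6/1440 - sqrt(3)*z^4/96


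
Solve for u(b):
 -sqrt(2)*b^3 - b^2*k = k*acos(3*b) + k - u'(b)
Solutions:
 u(b) = C1 + sqrt(2)*b^4/4 + b^3*k/3 + b*k + k*(b*acos(3*b) - sqrt(1 - 9*b^2)/3)


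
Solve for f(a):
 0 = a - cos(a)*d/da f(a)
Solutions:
 f(a) = C1 + Integral(a/cos(a), a)


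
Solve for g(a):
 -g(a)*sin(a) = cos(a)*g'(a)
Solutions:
 g(a) = C1*cos(a)


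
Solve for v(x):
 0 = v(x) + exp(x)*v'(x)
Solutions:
 v(x) = C1*exp(exp(-x))


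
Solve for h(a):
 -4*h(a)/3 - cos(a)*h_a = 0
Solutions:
 h(a) = C1*(sin(a) - 1)^(2/3)/(sin(a) + 1)^(2/3)


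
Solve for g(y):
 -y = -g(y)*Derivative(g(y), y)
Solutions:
 g(y) = -sqrt(C1 + y^2)
 g(y) = sqrt(C1 + y^2)


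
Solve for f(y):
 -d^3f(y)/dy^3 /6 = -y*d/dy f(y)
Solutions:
 f(y) = C1 + Integral(C2*airyai(6^(1/3)*y) + C3*airybi(6^(1/3)*y), y)


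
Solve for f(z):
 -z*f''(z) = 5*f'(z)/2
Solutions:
 f(z) = C1 + C2/z^(3/2)


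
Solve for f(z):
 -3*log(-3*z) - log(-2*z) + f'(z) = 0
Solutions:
 f(z) = C1 + 4*z*log(-z) + z*(-4 + log(54))


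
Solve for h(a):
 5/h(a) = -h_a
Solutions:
 h(a) = -sqrt(C1 - 10*a)
 h(a) = sqrt(C1 - 10*a)


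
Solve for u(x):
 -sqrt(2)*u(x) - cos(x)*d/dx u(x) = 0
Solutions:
 u(x) = C1*(sin(x) - 1)^(sqrt(2)/2)/(sin(x) + 1)^(sqrt(2)/2)


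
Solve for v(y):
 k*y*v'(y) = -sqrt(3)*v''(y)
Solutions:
 v(y) = Piecewise((-sqrt(2)*3^(1/4)*sqrt(pi)*C1*erf(sqrt(2)*3^(3/4)*sqrt(k)*y/6)/(2*sqrt(k)) - C2, (k > 0) | (k < 0)), (-C1*y - C2, True))


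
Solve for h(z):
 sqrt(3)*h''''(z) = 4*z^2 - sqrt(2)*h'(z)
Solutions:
 h(z) = C1 + C4*exp(-2^(1/6)*3^(5/6)*z/3) + 2*sqrt(2)*z^3/3 + (C2*sin(2^(1/6)*3^(1/3)*z/2) + C3*cos(2^(1/6)*3^(1/3)*z/2))*exp(2^(1/6)*3^(5/6)*z/6)


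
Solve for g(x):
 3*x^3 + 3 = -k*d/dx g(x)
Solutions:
 g(x) = C1 - 3*x^4/(4*k) - 3*x/k


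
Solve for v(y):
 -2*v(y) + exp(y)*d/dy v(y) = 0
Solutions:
 v(y) = C1*exp(-2*exp(-y))


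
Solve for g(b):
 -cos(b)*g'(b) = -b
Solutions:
 g(b) = C1 + Integral(b/cos(b), b)


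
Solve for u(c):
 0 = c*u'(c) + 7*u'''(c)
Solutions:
 u(c) = C1 + Integral(C2*airyai(-7^(2/3)*c/7) + C3*airybi(-7^(2/3)*c/7), c)


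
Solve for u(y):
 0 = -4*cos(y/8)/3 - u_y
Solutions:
 u(y) = C1 - 32*sin(y/8)/3


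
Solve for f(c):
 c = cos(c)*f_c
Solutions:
 f(c) = C1 + Integral(c/cos(c), c)


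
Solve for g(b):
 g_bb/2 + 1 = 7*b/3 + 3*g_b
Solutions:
 g(b) = C1 + C2*exp(6*b) - 7*b^2/18 + 11*b/54


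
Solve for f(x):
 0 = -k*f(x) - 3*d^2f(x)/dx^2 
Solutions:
 f(x) = C1*exp(-sqrt(3)*x*sqrt(-k)/3) + C2*exp(sqrt(3)*x*sqrt(-k)/3)


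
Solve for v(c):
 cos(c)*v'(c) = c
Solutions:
 v(c) = C1 + Integral(c/cos(c), c)


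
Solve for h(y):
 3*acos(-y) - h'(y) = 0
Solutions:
 h(y) = C1 + 3*y*acos(-y) + 3*sqrt(1 - y^2)


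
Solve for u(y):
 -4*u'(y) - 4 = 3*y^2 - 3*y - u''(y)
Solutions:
 u(y) = C1 + C2*exp(4*y) - y^3/4 + 3*y^2/16 - 29*y/32


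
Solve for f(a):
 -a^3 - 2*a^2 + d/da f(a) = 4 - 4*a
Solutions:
 f(a) = C1 + a^4/4 + 2*a^3/3 - 2*a^2 + 4*a


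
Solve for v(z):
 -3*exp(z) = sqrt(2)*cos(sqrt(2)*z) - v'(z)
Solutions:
 v(z) = C1 + 3*exp(z) + sin(sqrt(2)*z)


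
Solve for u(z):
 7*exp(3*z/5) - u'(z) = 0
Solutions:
 u(z) = C1 + 35*exp(3*z/5)/3


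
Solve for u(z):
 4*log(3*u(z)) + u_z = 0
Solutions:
 Integral(1/(log(_y) + log(3)), (_y, u(z)))/4 = C1 - z


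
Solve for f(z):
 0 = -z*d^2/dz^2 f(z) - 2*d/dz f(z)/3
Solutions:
 f(z) = C1 + C2*z^(1/3)


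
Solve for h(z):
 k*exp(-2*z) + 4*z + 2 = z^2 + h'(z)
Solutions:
 h(z) = C1 - k*exp(-2*z)/2 - z^3/3 + 2*z^2 + 2*z


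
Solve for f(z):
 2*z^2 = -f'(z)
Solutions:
 f(z) = C1 - 2*z^3/3


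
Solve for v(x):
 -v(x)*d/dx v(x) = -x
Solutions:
 v(x) = -sqrt(C1 + x^2)
 v(x) = sqrt(C1 + x^2)


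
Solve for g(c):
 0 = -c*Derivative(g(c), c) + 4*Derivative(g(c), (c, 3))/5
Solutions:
 g(c) = C1 + Integral(C2*airyai(10^(1/3)*c/2) + C3*airybi(10^(1/3)*c/2), c)


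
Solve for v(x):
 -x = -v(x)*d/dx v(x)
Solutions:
 v(x) = -sqrt(C1 + x^2)
 v(x) = sqrt(C1 + x^2)


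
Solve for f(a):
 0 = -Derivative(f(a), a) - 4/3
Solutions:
 f(a) = C1 - 4*a/3


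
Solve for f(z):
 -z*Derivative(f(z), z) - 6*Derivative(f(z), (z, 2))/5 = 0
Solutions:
 f(z) = C1 + C2*erf(sqrt(15)*z/6)


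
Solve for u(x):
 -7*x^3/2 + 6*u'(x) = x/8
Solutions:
 u(x) = C1 + 7*x^4/48 + x^2/96


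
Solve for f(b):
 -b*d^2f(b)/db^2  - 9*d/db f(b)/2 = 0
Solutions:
 f(b) = C1 + C2/b^(7/2)


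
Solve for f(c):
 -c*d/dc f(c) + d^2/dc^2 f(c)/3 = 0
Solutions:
 f(c) = C1 + C2*erfi(sqrt(6)*c/2)


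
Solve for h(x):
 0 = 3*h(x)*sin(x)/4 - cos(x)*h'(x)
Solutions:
 h(x) = C1/cos(x)^(3/4)


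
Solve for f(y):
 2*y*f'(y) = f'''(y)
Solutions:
 f(y) = C1 + Integral(C2*airyai(2^(1/3)*y) + C3*airybi(2^(1/3)*y), y)


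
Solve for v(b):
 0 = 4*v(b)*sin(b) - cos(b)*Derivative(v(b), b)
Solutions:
 v(b) = C1/cos(b)^4


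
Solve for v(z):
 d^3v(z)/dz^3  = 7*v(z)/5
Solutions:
 v(z) = C3*exp(5^(2/3)*7^(1/3)*z/5) + (C1*sin(sqrt(3)*5^(2/3)*7^(1/3)*z/10) + C2*cos(sqrt(3)*5^(2/3)*7^(1/3)*z/10))*exp(-5^(2/3)*7^(1/3)*z/10)


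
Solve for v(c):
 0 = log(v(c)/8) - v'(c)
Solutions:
 Integral(1/(-log(_y) + 3*log(2)), (_y, v(c))) = C1 - c


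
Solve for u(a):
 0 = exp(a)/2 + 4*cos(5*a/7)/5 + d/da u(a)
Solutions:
 u(a) = C1 - exp(a)/2 - 28*sin(5*a/7)/25


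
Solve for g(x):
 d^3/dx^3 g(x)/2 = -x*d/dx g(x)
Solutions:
 g(x) = C1 + Integral(C2*airyai(-2^(1/3)*x) + C3*airybi(-2^(1/3)*x), x)


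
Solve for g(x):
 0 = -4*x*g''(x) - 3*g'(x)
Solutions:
 g(x) = C1 + C2*x^(1/4)


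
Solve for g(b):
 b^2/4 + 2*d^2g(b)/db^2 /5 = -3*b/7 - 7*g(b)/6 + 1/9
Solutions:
 g(b) = C1*sin(sqrt(105)*b/6) + C2*cos(sqrt(105)*b/6) - 3*b^2/14 - 18*b/49 + 178/735


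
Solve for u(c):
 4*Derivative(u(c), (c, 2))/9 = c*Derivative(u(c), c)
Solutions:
 u(c) = C1 + C2*erfi(3*sqrt(2)*c/4)


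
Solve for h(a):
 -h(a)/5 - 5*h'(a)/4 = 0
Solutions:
 h(a) = C1*exp(-4*a/25)


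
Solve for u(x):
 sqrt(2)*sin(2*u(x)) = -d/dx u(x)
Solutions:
 u(x) = pi - acos((-C1 - exp(4*sqrt(2)*x))/(C1 - exp(4*sqrt(2)*x)))/2
 u(x) = acos((-C1 - exp(4*sqrt(2)*x))/(C1 - exp(4*sqrt(2)*x)))/2


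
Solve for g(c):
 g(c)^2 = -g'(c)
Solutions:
 g(c) = 1/(C1 + c)


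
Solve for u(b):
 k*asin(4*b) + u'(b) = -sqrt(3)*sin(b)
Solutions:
 u(b) = C1 - k*(b*asin(4*b) + sqrt(1 - 16*b^2)/4) + sqrt(3)*cos(b)


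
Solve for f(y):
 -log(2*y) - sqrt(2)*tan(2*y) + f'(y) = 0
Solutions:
 f(y) = C1 + y*log(y) - y + y*log(2) - sqrt(2)*log(cos(2*y))/2


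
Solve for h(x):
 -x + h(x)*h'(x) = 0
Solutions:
 h(x) = -sqrt(C1 + x^2)
 h(x) = sqrt(C1 + x^2)


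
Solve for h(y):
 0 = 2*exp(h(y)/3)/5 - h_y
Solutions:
 h(y) = 3*log(-1/(C1 + 2*y)) + 3*log(15)


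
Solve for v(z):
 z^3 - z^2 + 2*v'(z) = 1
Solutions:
 v(z) = C1 - z^4/8 + z^3/6 + z/2


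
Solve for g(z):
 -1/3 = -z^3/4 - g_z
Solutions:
 g(z) = C1 - z^4/16 + z/3


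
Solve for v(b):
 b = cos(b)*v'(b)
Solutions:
 v(b) = C1 + Integral(b/cos(b), b)


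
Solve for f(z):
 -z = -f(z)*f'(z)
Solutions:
 f(z) = -sqrt(C1 + z^2)
 f(z) = sqrt(C1 + z^2)


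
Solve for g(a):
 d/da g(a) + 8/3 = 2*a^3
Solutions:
 g(a) = C1 + a^4/2 - 8*a/3


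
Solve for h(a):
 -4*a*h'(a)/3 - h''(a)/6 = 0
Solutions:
 h(a) = C1 + C2*erf(2*a)


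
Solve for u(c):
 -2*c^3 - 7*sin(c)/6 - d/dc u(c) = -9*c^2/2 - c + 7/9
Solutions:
 u(c) = C1 - c^4/2 + 3*c^3/2 + c^2/2 - 7*c/9 + 7*cos(c)/6


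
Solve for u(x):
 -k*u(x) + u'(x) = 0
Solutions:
 u(x) = C1*exp(k*x)


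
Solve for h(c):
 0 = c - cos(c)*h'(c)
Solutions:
 h(c) = C1 + Integral(c/cos(c), c)


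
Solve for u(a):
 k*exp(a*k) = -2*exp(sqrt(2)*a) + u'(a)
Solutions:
 u(a) = C1 + sqrt(2)*exp(sqrt(2)*a) + exp(a*k)


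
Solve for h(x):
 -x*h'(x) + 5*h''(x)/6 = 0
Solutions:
 h(x) = C1 + C2*erfi(sqrt(15)*x/5)


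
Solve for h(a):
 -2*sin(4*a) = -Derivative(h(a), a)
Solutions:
 h(a) = C1 - cos(4*a)/2


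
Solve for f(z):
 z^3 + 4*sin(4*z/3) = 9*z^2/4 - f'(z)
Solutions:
 f(z) = C1 - z^4/4 + 3*z^3/4 + 3*cos(4*z/3)


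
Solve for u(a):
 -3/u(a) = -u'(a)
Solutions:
 u(a) = -sqrt(C1 + 6*a)
 u(a) = sqrt(C1 + 6*a)


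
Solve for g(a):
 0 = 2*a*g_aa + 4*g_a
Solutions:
 g(a) = C1 + C2/a


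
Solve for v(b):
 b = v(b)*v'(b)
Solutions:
 v(b) = -sqrt(C1 + b^2)
 v(b) = sqrt(C1 + b^2)


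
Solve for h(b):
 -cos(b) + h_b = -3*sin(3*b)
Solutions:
 h(b) = C1 + sin(b) + cos(3*b)


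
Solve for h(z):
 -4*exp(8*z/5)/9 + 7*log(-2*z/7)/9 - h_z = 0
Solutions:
 h(z) = C1 + 7*z*log(-z)/9 + 7*z*(-log(7) - 1 + log(2))/9 - 5*exp(8*z/5)/18


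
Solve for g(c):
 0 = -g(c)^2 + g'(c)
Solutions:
 g(c) = -1/(C1 + c)


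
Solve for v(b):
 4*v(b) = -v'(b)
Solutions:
 v(b) = C1*exp(-4*b)


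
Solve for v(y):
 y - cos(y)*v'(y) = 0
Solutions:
 v(y) = C1 + Integral(y/cos(y), y)


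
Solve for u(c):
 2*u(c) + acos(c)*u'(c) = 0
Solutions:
 u(c) = C1*exp(-2*Integral(1/acos(c), c))


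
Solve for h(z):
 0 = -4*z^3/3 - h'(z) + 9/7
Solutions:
 h(z) = C1 - z^4/3 + 9*z/7


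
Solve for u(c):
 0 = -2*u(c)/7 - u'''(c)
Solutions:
 u(c) = C3*exp(-2^(1/3)*7^(2/3)*c/7) + (C1*sin(2^(1/3)*sqrt(3)*7^(2/3)*c/14) + C2*cos(2^(1/3)*sqrt(3)*7^(2/3)*c/14))*exp(2^(1/3)*7^(2/3)*c/14)


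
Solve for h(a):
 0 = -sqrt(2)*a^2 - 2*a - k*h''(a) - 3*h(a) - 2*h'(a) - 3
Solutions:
 h(a) = C1*exp(a*(sqrt(1 - 3*k) - 1)/k) + C2*exp(-a*(sqrt(1 - 3*k) + 1)/k) - sqrt(2)*a^2/3 - 2*a/3 + 4*sqrt(2)*a/9 + 2*sqrt(2)*k/9 - 5/9 - 8*sqrt(2)/27


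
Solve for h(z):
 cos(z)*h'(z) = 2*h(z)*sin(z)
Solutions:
 h(z) = C1/cos(z)^2


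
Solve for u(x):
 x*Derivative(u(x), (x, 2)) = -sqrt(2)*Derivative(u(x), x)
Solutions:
 u(x) = C1 + C2*x^(1 - sqrt(2))


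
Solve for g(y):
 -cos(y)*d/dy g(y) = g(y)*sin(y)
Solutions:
 g(y) = C1*cos(y)


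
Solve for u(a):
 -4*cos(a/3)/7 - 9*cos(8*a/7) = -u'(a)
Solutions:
 u(a) = C1 + 12*sin(a/3)/7 + 63*sin(8*a/7)/8


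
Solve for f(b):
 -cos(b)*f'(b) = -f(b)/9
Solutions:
 f(b) = C1*(sin(b) + 1)^(1/18)/(sin(b) - 1)^(1/18)


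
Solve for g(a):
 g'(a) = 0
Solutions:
 g(a) = C1


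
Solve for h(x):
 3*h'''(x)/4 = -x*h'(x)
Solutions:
 h(x) = C1 + Integral(C2*airyai(-6^(2/3)*x/3) + C3*airybi(-6^(2/3)*x/3), x)


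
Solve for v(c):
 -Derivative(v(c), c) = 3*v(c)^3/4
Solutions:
 v(c) = -sqrt(2)*sqrt(-1/(C1 - 3*c))
 v(c) = sqrt(2)*sqrt(-1/(C1 - 3*c))


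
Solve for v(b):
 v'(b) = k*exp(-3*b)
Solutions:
 v(b) = C1 - k*exp(-3*b)/3


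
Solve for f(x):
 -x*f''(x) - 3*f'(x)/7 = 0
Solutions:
 f(x) = C1 + C2*x^(4/7)


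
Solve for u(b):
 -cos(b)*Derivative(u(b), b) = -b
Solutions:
 u(b) = C1 + Integral(b/cos(b), b)


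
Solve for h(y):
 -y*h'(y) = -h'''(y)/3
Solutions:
 h(y) = C1 + Integral(C2*airyai(3^(1/3)*y) + C3*airybi(3^(1/3)*y), y)


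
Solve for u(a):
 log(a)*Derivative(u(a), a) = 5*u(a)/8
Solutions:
 u(a) = C1*exp(5*li(a)/8)


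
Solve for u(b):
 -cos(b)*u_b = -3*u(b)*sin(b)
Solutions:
 u(b) = C1/cos(b)^3


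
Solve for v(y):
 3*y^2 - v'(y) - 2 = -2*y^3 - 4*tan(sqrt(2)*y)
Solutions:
 v(y) = C1 + y^4/2 + y^3 - 2*y - 2*sqrt(2)*log(cos(sqrt(2)*y))


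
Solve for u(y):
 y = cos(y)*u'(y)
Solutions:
 u(y) = C1 + Integral(y/cos(y), y)


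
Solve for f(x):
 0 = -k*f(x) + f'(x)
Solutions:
 f(x) = C1*exp(k*x)


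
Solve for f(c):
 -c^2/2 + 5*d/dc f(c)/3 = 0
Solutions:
 f(c) = C1 + c^3/10


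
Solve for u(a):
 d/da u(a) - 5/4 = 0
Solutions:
 u(a) = C1 + 5*a/4


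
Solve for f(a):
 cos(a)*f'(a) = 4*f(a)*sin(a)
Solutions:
 f(a) = C1/cos(a)^4


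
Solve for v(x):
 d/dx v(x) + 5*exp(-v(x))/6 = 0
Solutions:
 v(x) = log(C1 - 5*x/6)


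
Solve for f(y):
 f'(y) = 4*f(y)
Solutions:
 f(y) = C1*exp(4*y)


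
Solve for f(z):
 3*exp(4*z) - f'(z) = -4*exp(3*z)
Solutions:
 f(z) = C1 + 3*exp(4*z)/4 + 4*exp(3*z)/3


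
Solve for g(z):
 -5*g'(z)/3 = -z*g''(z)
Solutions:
 g(z) = C1 + C2*z^(8/3)


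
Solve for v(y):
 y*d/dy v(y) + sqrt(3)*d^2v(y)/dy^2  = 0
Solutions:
 v(y) = C1 + C2*erf(sqrt(2)*3^(3/4)*y/6)


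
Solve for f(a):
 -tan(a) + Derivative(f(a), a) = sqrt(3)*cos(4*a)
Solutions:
 f(a) = C1 - log(cos(a)) + sqrt(3)*sin(4*a)/4


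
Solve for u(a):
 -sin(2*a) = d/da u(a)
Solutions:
 u(a) = C1 + cos(2*a)/2


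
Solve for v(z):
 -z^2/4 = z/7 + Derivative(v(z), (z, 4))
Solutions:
 v(z) = C1 + C2*z + C3*z^2 + C4*z^3 - z^6/1440 - z^5/840


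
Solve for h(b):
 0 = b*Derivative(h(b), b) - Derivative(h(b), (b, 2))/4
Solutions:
 h(b) = C1 + C2*erfi(sqrt(2)*b)


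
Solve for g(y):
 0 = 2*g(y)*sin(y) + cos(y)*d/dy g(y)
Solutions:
 g(y) = C1*cos(y)^2


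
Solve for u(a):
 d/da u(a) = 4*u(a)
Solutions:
 u(a) = C1*exp(4*a)


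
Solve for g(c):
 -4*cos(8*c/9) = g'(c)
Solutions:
 g(c) = C1 - 9*sin(8*c/9)/2


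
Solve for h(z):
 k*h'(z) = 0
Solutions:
 h(z) = C1


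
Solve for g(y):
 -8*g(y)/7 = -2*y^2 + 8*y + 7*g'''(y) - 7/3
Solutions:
 g(y) = C3*exp(-2*7^(1/3)*y/7) + 7*y^2/4 - 7*y + (C1*sin(sqrt(3)*7^(1/3)*y/7) + C2*cos(sqrt(3)*7^(1/3)*y/7))*exp(7^(1/3)*y/7) + 49/24


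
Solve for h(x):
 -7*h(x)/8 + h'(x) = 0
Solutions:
 h(x) = C1*exp(7*x/8)


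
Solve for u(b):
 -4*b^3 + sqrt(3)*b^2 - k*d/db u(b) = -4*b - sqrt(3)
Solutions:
 u(b) = C1 - b^4/k + sqrt(3)*b^3/(3*k) + 2*b^2/k + sqrt(3)*b/k


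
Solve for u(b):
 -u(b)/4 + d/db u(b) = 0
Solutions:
 u(b) = C1*exp(b/4)


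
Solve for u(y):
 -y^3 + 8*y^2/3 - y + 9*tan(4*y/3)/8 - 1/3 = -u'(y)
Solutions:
 u(y) = C1 + y^4/4 - 8*y^3/9 + y^2/2 + y/3 + 27*log(cos(4*y/3))/32


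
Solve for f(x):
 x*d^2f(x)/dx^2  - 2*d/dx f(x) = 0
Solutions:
 f(x) = C1 + C2*x^3


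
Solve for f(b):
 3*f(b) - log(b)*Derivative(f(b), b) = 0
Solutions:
 f(b) = C1*exp(3*li(b))


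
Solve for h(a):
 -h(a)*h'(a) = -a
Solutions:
 h(a) = -sqrt(C1 + a^2)
 h(a) = sqrt(C1 + a^2)


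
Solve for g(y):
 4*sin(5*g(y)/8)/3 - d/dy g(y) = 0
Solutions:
 -4*y/3 + 4*log(cos(5*g(y)/8) - 1)/5 - 4*log(cos(5*g(y)/8) + 1)/5 = C1


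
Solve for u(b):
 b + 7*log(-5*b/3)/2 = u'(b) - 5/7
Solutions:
 u(b) = C1 + b^2/2 + 7*b*log(-b)/2 + b*(-4*log(3) - 39/14 + log(15)/2 + 3*log(5))


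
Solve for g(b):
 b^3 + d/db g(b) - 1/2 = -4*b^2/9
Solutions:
 g(b) = C1 - b^4/4 - 4*b^3/27 + b/2


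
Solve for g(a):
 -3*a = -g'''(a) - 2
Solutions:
 g(a) = C1 + C2*a + C3*a^2 + a^4/8 - a^3/3


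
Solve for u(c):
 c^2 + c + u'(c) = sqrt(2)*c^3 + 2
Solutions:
 u(c) = C1 + sqrt(2)*c^4/4 - c^3/3 - c^2/2 + 2*c


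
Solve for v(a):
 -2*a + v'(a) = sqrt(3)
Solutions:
 v(a) = C1 + a^2 + sqrt(3)*a


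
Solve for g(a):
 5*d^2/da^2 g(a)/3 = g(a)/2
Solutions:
 g(a) = C1*exp(-sqrt(30)*a/10) + C2*exp(sqrt(30)*a/10)


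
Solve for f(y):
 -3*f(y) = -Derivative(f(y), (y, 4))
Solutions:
 f(y) = C1*exp(-3^(1/4)*y) + C2*exp(3^(1/4)*y) + C3*sin(3^(1/4)*y) + C4*cos(3^(1/4)*y)


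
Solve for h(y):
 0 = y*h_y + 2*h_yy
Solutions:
 h(y) = C1 + C2*erf(y/2)


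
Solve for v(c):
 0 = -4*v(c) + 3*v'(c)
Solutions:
 v(c) = C1*exp(4*c/3)


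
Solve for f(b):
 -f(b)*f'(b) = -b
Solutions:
 f(b) = -sqrt(C1 + b^2)
 f(b) = sqrt(C1 + b^2)


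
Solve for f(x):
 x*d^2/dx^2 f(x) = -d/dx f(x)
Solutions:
 f(x) = C1 + C2*log(x)


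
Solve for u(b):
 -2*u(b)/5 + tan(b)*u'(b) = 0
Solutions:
 u(b) = C1*sin(b)^(2/5)


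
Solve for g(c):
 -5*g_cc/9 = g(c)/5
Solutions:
 g(c) = C1*sin(3*c/5) + C2*cos(3*c/5)


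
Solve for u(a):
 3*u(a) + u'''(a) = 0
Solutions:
 u(a) = C3*exp(-3^(1/3)*a) + (C1*sin(3^(5/6)*a/2) + C2*cos(3^(5/6)*a/2))*exp(3^(1/3)*a/2)


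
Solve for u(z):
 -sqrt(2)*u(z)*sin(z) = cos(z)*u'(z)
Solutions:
 u(z) = C1*cos(z)^(sqrt(2))


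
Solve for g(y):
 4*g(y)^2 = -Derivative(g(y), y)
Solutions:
 g(y) = 1/(C1 + 4*y)


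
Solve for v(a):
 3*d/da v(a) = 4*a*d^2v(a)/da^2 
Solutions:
 v(a) = C1 + C2*a^(7/4)


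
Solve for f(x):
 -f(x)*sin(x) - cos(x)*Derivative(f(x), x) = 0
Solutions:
 f(x) = C1*cos(x)


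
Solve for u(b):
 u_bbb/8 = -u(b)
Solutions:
 u(b) = C3*exp(-2*b) + (C1*sin(sqrt(3)*b) + C2*cos(sqrt(3)*b))*exp(b)


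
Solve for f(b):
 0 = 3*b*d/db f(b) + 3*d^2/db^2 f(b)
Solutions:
 f(b) = C1 + C2*erf(sqrt(2)*b/2)


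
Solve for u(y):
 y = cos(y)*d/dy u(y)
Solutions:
 u(y) = C1 + Integral(y/cos(y), y)


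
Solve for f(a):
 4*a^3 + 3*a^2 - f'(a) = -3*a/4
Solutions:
 f(a) = C1 + a^4 + a^3 + 3*a^2/8


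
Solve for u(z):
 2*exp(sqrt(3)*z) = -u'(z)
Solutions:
 u(z) = C1 - 2*sqrt(3)*exp(sqrt(3)*z)/3


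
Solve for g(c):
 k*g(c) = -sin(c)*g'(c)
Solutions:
 g(c) = C1*exp(k*(-log(cos(c) - 1) + log(cos(c) + 1))/2)


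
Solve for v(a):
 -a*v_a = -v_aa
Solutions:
 v(a) = C1 + C2*erfi(sqrt(2)*a/2)


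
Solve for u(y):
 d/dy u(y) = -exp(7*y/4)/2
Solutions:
 u(y) = C1 - 2*exp(7*y/4)/7


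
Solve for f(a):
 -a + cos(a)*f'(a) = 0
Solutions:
 f(a) = C1 + Integral(a/cos(a), a)


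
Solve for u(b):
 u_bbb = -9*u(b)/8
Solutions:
 u(b) = C3*exp(-3^(2/3)*b/2) + (C1*sin(3*3^(1/6)*b/4) + C2*cos(3*3^(1/6)*b/4))*exp(3^(2/3)*b/4)


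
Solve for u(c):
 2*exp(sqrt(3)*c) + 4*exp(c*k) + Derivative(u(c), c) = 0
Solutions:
 u(c) = C1 - 2*sqrt(3)*exp(sqrt(3)*c)/3 - 4*exp(c*k)/k


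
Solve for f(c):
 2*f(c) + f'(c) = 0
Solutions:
 f(c) = C1*exp(-2*c)


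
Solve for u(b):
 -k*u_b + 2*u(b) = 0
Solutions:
 u(b) = C1*exp(2*b/k)


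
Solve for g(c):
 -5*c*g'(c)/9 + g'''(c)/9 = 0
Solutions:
 g(c) = C1 + Integral(C2*airyai(5^(1/3)*c) + C3*airybi(5^(1/3)*c), c)


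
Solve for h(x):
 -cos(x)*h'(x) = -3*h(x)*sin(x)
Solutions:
 h(x) = C1/cos(x)^3


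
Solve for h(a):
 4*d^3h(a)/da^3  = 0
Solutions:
 h(a) = C1 + C2*a + C3*a^2


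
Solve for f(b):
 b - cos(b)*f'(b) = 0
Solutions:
 f(b) = C1 + Integral(b/cos(b), b)


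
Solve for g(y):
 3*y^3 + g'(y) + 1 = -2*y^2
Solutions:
 g(y) = C1 - 3*y^4/4 - 2*y^3/3 - y


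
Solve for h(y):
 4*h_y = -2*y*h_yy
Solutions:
 h(y) = C1 + C2/y


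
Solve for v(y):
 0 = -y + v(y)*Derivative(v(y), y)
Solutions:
 v(y) = -sqrt(C1 + y^2)
 v(y) = sqrt(C1 + y^2)


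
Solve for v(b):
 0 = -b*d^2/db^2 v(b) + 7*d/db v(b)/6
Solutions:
 v(b) = C1 + C2*b^(13/6)


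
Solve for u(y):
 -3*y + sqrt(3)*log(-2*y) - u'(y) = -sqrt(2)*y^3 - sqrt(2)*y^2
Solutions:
 u(y) = C1 + sqrt(2)*y^4/4 + sqrt(2)*y^3/3 - 3*y^2/2 + sqrt(3)*y*log(-y) + sqrt(3)*y*(-1 + log(2))


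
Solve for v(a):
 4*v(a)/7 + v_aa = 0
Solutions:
 v(a) = C1*sin(2*sqrt(7)*a/7) + C2*cos(2*sqrt(7)*a/7)


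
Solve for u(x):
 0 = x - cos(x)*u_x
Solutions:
 u(x) = C1 + Integral(x/cos(x), x)


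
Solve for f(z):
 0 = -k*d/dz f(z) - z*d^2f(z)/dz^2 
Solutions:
 f(z) = C1 + z^(1 - re(k))*(C2*sin(log(z)*Abs(im(k))) + C3*cos(log(z)*im(k)))


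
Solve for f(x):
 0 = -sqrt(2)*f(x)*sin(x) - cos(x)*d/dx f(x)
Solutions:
 f(x) = C1*cos(x)^(sqrt(2))


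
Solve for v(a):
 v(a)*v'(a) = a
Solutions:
 v(a) = -sqrt(C1 + a^2)
 v(a) = sqrt(C1 + a^2)


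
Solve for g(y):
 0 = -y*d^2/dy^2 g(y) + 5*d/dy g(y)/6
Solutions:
 g(y) = C1 + C2*y^(11/6)


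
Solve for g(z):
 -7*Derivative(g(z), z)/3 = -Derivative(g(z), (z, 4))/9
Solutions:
 g(z) = C1 + C4*exp(21^(1/3)*z) + (C2*sin(3^(5/6)*7^(1/3)*z/2) + C3*cos(3^(5/6)*7^(1/3)*z/2))*exp(-21^(1/3)*z/2)


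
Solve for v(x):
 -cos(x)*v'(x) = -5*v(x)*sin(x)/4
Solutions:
 v(x) = C1/cos(x)^(5/4)


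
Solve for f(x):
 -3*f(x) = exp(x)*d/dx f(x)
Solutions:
 f(x) = C1*exp(3*exp(-x))


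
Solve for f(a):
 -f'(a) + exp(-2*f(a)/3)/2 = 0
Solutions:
 f(a) = 3*log(-sqrt(C1 + a)) - 3*log(3)/2
 f(a) = 3*log(C1 + a/3)/2


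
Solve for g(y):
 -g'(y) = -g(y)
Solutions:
 g(y) = C1*exp(y)


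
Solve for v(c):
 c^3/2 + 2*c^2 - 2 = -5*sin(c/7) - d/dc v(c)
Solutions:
 v(c) = C1 - c^4/8 - 2*c^3/3 + 2*c + 35*cos(c/7)


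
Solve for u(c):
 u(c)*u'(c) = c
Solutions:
 u(c) = -sqrt(C1 + c^2)
 u(c) = sqrt(C1 + c^2)


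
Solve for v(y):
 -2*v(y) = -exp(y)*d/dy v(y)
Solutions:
 v(y) = C1*exp(-2*exp(-y))


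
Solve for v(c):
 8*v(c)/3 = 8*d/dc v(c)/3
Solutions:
 v(c) = C1*exp(c)


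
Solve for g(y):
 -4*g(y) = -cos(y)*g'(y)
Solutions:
 g(y) = C1*(sin(y)^2 + 2*sin(y) + 1)/(sin(y)^2 - 2*sin(y) + 1)


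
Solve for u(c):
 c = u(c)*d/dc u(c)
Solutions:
 u(c) = -sqrt(C1 + c^2)
 u(c) = sqrt(C1 + c^2)


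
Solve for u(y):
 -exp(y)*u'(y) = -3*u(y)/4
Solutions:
 u(y) = C1*exp(-3*exp(-y)/4)


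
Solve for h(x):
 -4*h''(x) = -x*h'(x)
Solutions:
 h(x) = C1 + C2*erfi(sqrt(2)*x/4)


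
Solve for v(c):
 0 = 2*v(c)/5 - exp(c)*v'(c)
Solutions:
 v(c) = C1*exp(-2*exp(-c)/5)


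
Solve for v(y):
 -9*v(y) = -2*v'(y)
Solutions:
 v(y) = C1*exp(9*y/2)


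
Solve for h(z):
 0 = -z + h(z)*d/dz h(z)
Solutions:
 h(z) = -sqrt(C1 + z^2)
 h(z) = sqrt(C1 + z^2)


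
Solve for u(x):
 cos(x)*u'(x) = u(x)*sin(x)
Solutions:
 u(x) = C1/cos(x)


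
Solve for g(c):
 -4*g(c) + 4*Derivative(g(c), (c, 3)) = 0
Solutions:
 g(c) = C3*exp(c) + (C1*sin(sqrt(3)*c/2) + C2*cos(sqrt(3)*c/2))*exp(-c/2)


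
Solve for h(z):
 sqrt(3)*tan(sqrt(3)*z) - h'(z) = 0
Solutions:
 h(z) = C1 - log(cos(sqrt(3)*z))


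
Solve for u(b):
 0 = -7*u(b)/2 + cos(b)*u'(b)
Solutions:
 u(b) = C1*(sin(b) + 1)^(7/4)/(sin(b) - 1)^(7/4)


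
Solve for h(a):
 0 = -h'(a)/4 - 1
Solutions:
 h(a) = C1 - 4*a


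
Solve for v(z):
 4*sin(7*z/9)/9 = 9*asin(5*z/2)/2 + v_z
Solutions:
 v(z) = C1 - 9*z*asin(5*z/2)/2 - 9*sqrt(4 - 25*z^2)/10 - 4*cos(7*z/9)/7


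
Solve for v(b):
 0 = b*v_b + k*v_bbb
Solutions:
 v(b) = C1 + Integral(C2*airyai(b*(-1/k)^(1/3)) + C3*airybi(b*(-1/k)^(1/3)), b)


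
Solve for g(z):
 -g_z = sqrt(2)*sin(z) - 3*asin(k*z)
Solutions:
 g(z) = C1 + 3*Piecewise((z*asin(k*z) + sqrt(-k^2*z^2 + 1)/k, Ne(k, 0)), (0, True)) + sqrt(2)*cos(z)


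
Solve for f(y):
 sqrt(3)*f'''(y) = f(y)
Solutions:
 f(y) = C3*exp(3^(5/6)*y/3) + (C1*sin(3^(1/3)*y/2) + C2*cos(3^(1/3)*y/2))*exp(-3^(5/6)*y/6)


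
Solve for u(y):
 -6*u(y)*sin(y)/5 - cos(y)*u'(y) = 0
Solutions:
 u(y) = C1*cos(y)^(6/5)


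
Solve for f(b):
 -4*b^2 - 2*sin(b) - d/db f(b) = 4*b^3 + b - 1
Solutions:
 f(b) = C1 - b^4 - 4*b^3/3 - b^2/2 + b + 2*cos(b)


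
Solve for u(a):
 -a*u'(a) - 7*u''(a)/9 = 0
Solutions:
 u(a) = C1 + C2*erf(3*sqrt(14)*a/14)


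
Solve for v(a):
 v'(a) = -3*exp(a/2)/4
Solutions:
 v(a) = C1 - 3*exp(a/2)/2


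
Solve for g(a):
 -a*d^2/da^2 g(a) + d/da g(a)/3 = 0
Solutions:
 g(a) = C1 + C2*a^(4/3)


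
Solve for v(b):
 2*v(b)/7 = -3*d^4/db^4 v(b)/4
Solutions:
 v(b) = (C1*sin(2^(1/4)*21^(3/4)*b/21) + C2*cos(2^(1/4)*21^(3/4)*b/21))*exp(-2^(1/4)*21^(3/4)*b/21) + (C3*sin(2^(1/4)*21^(3/4)*b/21) + C4*cos(2^(1/4)*21^(3/4)*b/21))*exp(2^(1/4)*21^(3/4)*b/21)


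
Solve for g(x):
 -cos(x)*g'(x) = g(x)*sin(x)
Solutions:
 g(x) = C1*cos(x)


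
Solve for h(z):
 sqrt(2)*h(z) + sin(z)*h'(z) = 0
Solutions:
 h(z) = C1*(cos(z) + 1)^(sqrt(2)/2)/(cos(z) - 1)^(sqrt(2)/2)


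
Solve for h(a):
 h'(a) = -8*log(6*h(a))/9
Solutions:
 9*Integral(1/(log(_y) + log(6)), (_y, h(a)))/8 = C1 - a


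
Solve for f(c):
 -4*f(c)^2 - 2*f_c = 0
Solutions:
 f(c) = 1/(C1 + 2*c)


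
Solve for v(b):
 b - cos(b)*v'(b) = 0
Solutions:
 v(b) = C1 + Integral(b/cos(b), b)


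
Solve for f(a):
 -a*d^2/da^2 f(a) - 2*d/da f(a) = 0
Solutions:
 f(a) = C1 + C2/a


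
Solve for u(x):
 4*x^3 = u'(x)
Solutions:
 u(x) = C1 + x^4


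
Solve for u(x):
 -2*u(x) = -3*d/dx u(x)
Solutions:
 u(x) = C1*exp(2*x/3)


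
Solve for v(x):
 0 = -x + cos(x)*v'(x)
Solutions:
 v(x) = C1 + Integral(x/cos(x), x)


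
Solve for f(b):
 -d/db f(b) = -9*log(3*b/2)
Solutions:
 f(b) = C1 + 9*b*log(b) - 9*b + b*log(19683/512)


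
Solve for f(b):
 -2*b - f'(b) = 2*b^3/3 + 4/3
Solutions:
 f(b) = C1 - b^4/6 - b^2 - 4*b/3


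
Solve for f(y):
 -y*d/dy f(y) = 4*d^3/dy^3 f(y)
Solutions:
 f(y) = C1 + Integral(C2*airyai(-2^(1/3)*y/2) + C3*airybi(-2^(1/3)*y/2), y)


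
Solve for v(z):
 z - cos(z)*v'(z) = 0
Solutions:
 v(z) = C1 + Integral(z/cos(z), z)


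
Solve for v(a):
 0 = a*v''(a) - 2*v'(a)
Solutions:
 v(a) = C1 + C2*a^3


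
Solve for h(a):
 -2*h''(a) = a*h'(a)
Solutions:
 h(a) = C1 + C2*erf(a/2)


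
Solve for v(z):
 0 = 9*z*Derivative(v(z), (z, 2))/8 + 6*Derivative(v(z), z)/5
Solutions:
 v(z) = C1 + C2/z^(1/15)


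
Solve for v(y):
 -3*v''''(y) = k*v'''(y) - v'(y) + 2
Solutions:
 v(y) = C1 + C2*exp(-y*(2*2^(1/3)*k^2/(2*k^3 + sqrt(-4*k^6 + (2*k^3 - 243)^2) - 243)^(1/3) + 2*k + 2^(2/3)*(2*k^3 + sqrt(-4*k^6 + (2*k^3 - 243)^2) - 243)^(1/3))/18) + C3*exp(y*(-8*2^(1/3)*k^2/((-1 + sqrt(3)*I)*(2*k^3 + sqrt(-4*k^6 + (2*k^3 - 243)^2) - 243)^(1/3)) - 4*k + 2^(2/3)*(2*k^3 + sqrt(-4*k^6 + (2*k^3 - 243)^2) - 243)^(1/3) - 2^(2/3)*sqrt(3)*I*(2*k^3 + sqrt(-4*k^6 + (2*k^3 - 243)^2) - 243)^(1/3))/36) + C4*exp(y*(8*2^(1/3)*k^2/((1 + sqrt(3)*I)*(2*k^3 + sqrt(-4*k^6 + (2*k^3 - 243)^2) - 243)^(1/3)) - 4*k + 2^(2/3)*(2*k^3 + sqrt(-4*k^6 + (2*k^3 - 243)^2) - 243)^(1/3) + 2^(2/3)*sqrt(3)*I*(2*k^3 + sqrt(-4*k^6 + (2*k^3 - 243)^2) - 243)^(1/3))/36) + 2*y


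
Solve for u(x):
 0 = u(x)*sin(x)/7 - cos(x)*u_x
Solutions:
 u(x) = C1/cos(x)^(1/7)


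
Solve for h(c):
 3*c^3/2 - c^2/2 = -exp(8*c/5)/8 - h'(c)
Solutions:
 h(c) = C1 - 3*c^4/8 + c^3/6 - 5*exp(8*c/5)/64


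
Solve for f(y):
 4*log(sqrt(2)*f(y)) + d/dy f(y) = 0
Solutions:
 Integral(1/(2*log(_y) + log(2)), (_y, f(y)))/2 = C1 - y


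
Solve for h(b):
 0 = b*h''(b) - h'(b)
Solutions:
 h(b) = C1 + C2*b^2


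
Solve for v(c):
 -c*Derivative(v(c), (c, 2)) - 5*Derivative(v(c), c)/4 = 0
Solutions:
 v(c) = C1 + C2/c^(1/4)


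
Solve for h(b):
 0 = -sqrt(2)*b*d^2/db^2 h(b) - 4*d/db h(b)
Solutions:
 h(b) = C1 + C2*b^(1 - 2*sqrt(2))


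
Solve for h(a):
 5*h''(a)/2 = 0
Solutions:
 h(a) = C1 + C2*a


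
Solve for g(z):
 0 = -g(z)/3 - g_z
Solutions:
 g(z) = C1*exp(-z/3)


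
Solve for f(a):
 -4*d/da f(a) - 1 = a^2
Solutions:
 f(a) = C1 - a^3/12 - a/4


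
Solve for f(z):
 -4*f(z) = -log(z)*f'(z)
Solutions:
 f(z) = C1*exp(4*li(z))


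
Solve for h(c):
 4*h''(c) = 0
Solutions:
 h(c) = C1 + C2*c


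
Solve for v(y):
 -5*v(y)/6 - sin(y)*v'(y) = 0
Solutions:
 v(y) = C1*(cos(y) + 1)^(5/12)/(cos(y) - 1)^(5/12)


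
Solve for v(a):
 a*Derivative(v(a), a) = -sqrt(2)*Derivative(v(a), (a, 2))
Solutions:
 v(a) = C1 + C2*erf(2^(1/4)*a/2)


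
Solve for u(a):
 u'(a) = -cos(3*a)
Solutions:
 u(a) = C1 - sin(3*a)/3


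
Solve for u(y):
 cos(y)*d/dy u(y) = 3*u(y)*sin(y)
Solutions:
 u(y) = C1/cos(y)^3


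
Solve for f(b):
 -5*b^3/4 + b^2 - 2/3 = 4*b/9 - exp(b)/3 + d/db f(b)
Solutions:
 f(b) = C1 - 5*b^4/16 + b^3/3 - 2*b^2/9 - 2*b/3 + exp(b)/3


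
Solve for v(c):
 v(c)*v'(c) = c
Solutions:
 v(c) = -sqrt(C1 + c^2)
 v(c) = sqrt(C1 + c^2)


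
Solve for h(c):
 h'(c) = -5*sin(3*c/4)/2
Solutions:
 h(c) = C1 + 10*cos(3*c/4)/3


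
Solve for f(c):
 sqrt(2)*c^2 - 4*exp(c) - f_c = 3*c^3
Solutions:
 f(c) = C1 - 3*c^4/4 + sqrt(2)*c^3/3 - 4*exp(c)
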